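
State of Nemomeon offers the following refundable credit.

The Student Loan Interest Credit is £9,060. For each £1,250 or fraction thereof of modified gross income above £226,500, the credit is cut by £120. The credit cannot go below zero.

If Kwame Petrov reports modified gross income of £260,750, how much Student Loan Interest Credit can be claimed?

£5,700

Student Loan Interest Credit: income exceeds £226,500 by £34,250, which is 28 full-or-partial £1,250 increments; reduction = 28 × £120 = £3,360, leaving £5,700.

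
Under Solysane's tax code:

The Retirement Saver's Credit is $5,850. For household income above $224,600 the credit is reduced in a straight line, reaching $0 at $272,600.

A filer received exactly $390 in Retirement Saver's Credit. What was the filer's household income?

$269,400

$390 is 390/5,850 of the full $5,850, so 5,460/5,850 of the $48,000 range has been used: income = $224,600 + $48,000 × 5,460/5,850 = $269,400.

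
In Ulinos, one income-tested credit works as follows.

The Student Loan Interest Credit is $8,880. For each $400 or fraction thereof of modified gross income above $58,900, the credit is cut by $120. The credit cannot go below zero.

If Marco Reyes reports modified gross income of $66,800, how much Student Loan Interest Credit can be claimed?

$6,480

Student Loan Interest Credit: income exceeds $58,900 by $7,900, which is 20 full-or-partial $400 increments; reduction = 20 × $120 = $2,400, leaving $6,480.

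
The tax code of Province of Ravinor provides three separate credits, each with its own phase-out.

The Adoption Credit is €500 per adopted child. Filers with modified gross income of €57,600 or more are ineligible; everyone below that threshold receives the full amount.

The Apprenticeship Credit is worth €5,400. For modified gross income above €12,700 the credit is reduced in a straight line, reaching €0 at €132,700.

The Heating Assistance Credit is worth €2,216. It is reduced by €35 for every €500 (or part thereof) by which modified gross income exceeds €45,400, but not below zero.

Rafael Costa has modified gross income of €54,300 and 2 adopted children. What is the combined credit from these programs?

€6,114

Adoption Credit: base = 2 × €500 = €1,000. €54,300 is below the €57,600 cutoff, so the full €1,000 applies.
Apprenticeship Credit: €54,300 is €41,600 into a €120,000 phase-out range, leaving 78,400/120,000 of the credit: €5,400 × 78,400/120,000 = €3,528.
Heating Assistance Credit: income exceeds €45,400 by €8,900, which is 18 full-or-partial €500 increments; reduction = 18 × €35 = €630, leaving €1,586.
Total: €1,000 + €3,528 + €1,586 = €6,114.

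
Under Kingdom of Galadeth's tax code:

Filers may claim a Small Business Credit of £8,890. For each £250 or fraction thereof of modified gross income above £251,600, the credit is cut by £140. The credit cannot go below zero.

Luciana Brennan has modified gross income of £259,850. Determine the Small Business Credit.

£4,270

Small Business Credit: income exceeds £251,600 by £8,250, which is 33 full-or-partial £250 increments; reduction = 33 × £140 = £4,620, leaving £4,270.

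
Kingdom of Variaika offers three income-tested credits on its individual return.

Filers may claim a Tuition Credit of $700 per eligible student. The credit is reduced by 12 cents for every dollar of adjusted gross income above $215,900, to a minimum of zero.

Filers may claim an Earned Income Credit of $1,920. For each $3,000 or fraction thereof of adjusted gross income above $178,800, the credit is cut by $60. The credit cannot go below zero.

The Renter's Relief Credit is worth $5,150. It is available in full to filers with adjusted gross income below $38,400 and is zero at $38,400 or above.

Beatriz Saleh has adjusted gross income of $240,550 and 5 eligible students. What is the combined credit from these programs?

Tuition Credit: base = 5 × $700 = $3,500. 12% of the $24,650 excess over $215,900 is $2,958; credit = $3,500 − $2,958 = $542.
Earned Income Credit: income exceeds $178,800 by $61,750, which is 21 full-or-partial $3,000 increments; reduction = 21 × $60 = $1,260, leaving $660.
Renter's Relief Credit: $240,550 meets or exceeds the $38,400 cutoff, so the credit is $0.
Total: $542 + $660 + $0 = $1,202.

$1,202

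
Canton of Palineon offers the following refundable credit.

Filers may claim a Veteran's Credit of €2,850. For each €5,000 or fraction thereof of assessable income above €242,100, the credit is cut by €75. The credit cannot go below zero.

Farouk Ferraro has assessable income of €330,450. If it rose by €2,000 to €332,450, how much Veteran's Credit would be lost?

€75

At €330,450 — income exceeds €242,100 by €88,350, which is 18 full-or-partial €5,000 increments; reduction = 18 × €75 = €1,350, leaving €1,500.
At €332,450 — income exceeds €242,100 by €90,350, which is 19 full-or-partial €5,000 increments; reduction = 19 × €75 = €1,425, leaving €1,425.
Lost: €1,500 − €1,425 = €75.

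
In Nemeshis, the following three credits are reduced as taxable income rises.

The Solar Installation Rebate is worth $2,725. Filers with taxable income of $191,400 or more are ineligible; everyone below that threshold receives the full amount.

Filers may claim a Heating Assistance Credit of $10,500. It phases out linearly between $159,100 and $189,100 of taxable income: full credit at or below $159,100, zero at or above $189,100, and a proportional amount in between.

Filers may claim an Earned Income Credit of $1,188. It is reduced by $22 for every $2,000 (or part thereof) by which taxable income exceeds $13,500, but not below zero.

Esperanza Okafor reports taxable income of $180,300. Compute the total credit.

$5,805

Solar Installation Rebate: $180,300 is below the $191,400 cutoff, so the full $2,725 applies.
Heating Assistance Credit: $180,300 is $21,200 into a $30,000 phase-out range, leaving 8,800/30,000 of the credit: $10,500 × 8,800/30,000 = $3,080.
Earned Income Credit: income exceeds $13,500 by $166,800 → 84 increments × $22 = $1,848 ≥ base, so the credit is $0.
Total: $2,725 + $3,080 + $0 = $5,805.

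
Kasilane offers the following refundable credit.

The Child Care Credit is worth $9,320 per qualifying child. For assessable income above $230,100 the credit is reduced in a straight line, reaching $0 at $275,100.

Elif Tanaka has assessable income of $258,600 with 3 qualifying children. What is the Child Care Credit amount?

Child Care Credit: base = 3 × $9,320 = $27,960. $258,600 is $28,500 into a $45,000 phase-out range, leaving 16,500/45,000 of the credit: $27,960 × 16,500/45,000 = $10,252.

$10,252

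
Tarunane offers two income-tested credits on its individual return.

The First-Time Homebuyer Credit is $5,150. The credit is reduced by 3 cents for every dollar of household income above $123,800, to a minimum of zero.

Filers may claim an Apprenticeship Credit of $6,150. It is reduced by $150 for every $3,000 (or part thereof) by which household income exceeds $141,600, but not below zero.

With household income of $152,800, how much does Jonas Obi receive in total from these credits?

$9,830

First-Time Homebuyer Credit: 3% of the $29,000 excess over $123,800 is $870; credit = $5,150 − $870 = $4,280.
Apprenticeship Credit: income exceeds $141,600 by $11,200, which is 4 full-or-partial $3,000 increments; reduction = 4 × $150 = $600, leaving $5,550.
Total: $4,280 + $5,550 = $9,830.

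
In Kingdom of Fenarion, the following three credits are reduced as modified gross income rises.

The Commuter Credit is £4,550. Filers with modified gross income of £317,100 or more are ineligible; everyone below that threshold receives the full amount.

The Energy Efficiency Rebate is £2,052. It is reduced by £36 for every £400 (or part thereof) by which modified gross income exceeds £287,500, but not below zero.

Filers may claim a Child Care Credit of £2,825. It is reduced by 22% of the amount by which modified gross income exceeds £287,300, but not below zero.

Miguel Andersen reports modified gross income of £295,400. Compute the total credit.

Commuter Credit: £295,400 is below the £317,100 cutoff, so the full £4,550 applies.
Energy Efficiency Rebate: income exceeds £287,500 by £7,900, which is 20 full-or-partial £400 increments; reduction = 20 × £36 = £720, leaving £1,332.
Child Care Credit: 22% of the £8,100 excess over £287,300 is £1,782; credit = £2,825 − £1,782 = £1,043.
Total: £4,550 + £1,332 + £1,043 = £6,925.

£6,925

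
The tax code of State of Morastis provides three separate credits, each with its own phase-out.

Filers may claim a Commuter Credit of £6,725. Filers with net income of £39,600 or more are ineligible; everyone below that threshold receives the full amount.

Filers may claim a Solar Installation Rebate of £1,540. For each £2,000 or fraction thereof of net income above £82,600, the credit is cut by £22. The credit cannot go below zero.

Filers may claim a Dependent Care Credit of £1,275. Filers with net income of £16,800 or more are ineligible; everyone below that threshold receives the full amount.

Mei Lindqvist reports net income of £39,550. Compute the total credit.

£8,265

Commuter Credit: £39,550 is below the £39,600 cutoff, so the full £6,725 applies.
Solar Installation Rebate: £39,550 is at or below the £82,600 threshold, so the full £1,540 applies.
Dependent Care Credit: £39,550 meets or exceeds the £16,800 cutoff, so the credit is £0.
Total: £6,725 + £1,540 + £0 = £8,265.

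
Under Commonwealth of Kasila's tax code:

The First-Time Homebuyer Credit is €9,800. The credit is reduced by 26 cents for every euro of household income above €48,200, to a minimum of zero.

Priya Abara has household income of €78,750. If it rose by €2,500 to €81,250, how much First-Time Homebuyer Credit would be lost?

At €78,750 — 26% of the €30,550 excess over €48,200 is €7,943; credit = €9,800 − €7,943 = €1,857.
At €81,250 — 26% of the €33,050 excess over €48,200 is €8,593; credit = €9,800 − €8,593 = €1,207.
Lost: €1,857 − €1,207 = €650.

€650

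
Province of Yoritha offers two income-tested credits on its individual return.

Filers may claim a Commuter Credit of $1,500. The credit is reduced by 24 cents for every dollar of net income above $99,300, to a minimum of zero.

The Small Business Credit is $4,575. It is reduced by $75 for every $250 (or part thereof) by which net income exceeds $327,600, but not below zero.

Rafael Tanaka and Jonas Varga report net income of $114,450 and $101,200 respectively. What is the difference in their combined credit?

$1,044

Rafael ($114,450): Commuter Credit: 24% of the $15,150 excess over $99,300 is $3,636 ≥ base, so the credit is $0. Small Business Credit: $114,450 is at or below the $327,600 threshold, so the full $4,575 applies. total $0 + $4,575 = $4,575
Jonas ($101,200): Commuter Credit: 24% of the $1,900 excess over $99,300 is $456; credit = $1,500 − $456 = $1,044. Small Business Credit: $101,200 is at or below the $327,600 threshold, so the full $4,575 applies. total $1,044 + $4,575 = $5,619
Difference: |$4,575 − $5,619| = $1,044.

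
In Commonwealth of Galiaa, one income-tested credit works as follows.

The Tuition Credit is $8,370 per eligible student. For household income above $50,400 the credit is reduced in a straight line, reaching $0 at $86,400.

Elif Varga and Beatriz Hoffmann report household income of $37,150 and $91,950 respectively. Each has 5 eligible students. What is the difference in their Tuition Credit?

$41,850

Elif ($37,150): Tuition Credit: base = 5 × $8,370 = $41,850. $37,150 is at or below the $50,400 threshold, so the full $41,850 applies.
Beatriz ($91,950): Tuition Credit: base = 5 × $8,370 = $41,850. $91,950 is at or above $86,400, so the credit is $0.
Difference: |$41,850 − $0| = $41,850.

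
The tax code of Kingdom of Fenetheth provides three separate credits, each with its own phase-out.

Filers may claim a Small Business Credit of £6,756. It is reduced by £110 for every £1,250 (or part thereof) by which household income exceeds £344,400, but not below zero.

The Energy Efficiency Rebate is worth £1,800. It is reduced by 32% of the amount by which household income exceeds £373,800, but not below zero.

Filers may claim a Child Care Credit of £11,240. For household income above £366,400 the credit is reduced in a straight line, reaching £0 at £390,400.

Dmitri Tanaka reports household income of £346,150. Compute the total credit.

Small Business Credit: income exceeds £344,400 by £1,750, which is 2 full-or-partial £1,250 increments; reduction = 2 × £110 = £220, leaving £6,536.
Energy Efficiency Rebate: £346,150 is at or below the £373,800 threshold, so the full £1,800 applies.
Child Care Credit: £346,150 is at or below the £366,400 threshold, so the full £11,240 applies.
Total: £6,536 + £1,800 + £11,240 = £19,576.

£19,576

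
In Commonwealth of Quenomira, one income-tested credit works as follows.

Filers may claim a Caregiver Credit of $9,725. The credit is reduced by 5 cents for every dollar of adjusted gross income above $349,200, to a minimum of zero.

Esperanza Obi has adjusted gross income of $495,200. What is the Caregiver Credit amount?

Caregiver Credit: 5% of the $146,000 excess over $349,200 is $7,300; credit = $9,725 − $7,300 = $2,425.

$2,425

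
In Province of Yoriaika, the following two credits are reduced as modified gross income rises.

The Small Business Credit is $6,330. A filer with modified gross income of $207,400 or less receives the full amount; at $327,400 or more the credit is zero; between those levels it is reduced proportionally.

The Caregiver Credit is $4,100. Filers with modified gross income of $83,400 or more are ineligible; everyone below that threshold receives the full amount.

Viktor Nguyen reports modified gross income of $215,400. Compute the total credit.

Small Business Credit: $215,400 is $8,000 into a $120,000 phase-out range, leaving 112,000/120,000 of the credit: $6,330 × 112,000/120,000 = $5,908.
Caregiver Credit: $215,400 meets or exceeds the $83,400 cutoff, so the credit is $0.
Total: $5,908 + $0 = $5,908.

$5,908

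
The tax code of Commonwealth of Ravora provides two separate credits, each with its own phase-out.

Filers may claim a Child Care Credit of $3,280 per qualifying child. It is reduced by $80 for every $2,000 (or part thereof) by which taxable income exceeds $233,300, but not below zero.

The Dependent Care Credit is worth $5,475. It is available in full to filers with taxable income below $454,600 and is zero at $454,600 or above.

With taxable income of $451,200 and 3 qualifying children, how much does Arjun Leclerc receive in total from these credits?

$6,595

Child Care Credit: base = 3 × $3,280 = $9,840. income exceeds $233,300 by $217,900, which is 109 full-or-partial $2,000 increments; reduction = 109 × $80 = $8,720, leaving $1,120.
Dependent Care Credit: $451,200 is below the $454,600 cutoff, so the full $5,475 applies.
Total: $1,120 + $5,475 = $6,595.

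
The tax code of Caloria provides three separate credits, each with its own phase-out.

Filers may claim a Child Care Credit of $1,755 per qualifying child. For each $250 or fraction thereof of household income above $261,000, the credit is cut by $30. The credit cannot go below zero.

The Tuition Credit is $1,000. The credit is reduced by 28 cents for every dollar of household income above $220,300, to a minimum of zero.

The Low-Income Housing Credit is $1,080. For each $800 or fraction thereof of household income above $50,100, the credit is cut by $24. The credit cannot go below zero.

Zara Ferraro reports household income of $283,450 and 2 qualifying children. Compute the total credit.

$810

Child Care Credit: base = 2 × $1,755 = $3,510. income exceeds $261,000 by $22,450, which is 90 full-or-partial $250 increments; reduction = 90 × $30 = $2,700, leaving $810.
Tuition Credit: 28% of the $63,150 excess over $220,300 is $17,682 ≥ base, so the credit is $0.
Low-Income Housing Credit: income exceeds $50,100 by $233,350 → 292 increments × $24 = $7,008 ≥ base, so the credit is $0.
Total: $810 + $0 + $0 = $810.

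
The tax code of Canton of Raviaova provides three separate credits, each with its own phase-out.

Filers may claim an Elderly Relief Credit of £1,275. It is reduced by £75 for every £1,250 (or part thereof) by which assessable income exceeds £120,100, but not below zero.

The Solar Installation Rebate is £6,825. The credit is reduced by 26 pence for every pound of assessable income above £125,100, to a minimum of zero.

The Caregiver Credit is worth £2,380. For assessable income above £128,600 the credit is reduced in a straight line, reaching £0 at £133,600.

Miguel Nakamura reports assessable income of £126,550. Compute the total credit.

Elderly Relief Credit: income exceeds £120,100 by £6,450, which is 6 full-or-partial £1,250 increments; reduction = 6 × £75 = £450, leaving £825.
Solar Installation Rebate: 26% of the £1,450 excess over £125,100 is £377; credit = £6,825 − £377 = £6,448.
Caregiver Credit: £126,550 is at or below the £128,600 threshold, so the full £2,380 applies.
Total: £825 + £6,448 + £2,380 = £9,653.

£9,653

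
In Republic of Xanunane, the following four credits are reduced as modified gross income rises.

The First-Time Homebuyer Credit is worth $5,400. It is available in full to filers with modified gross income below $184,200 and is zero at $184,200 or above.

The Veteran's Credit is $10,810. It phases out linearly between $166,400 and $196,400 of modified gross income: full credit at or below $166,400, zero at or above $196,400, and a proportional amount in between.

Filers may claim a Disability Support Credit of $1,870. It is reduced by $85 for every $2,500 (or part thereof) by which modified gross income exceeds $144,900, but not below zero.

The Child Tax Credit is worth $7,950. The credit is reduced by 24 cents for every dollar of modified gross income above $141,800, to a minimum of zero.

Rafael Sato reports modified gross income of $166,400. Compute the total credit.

First-Time Homebuyer Credit: $166,400 is below the $184,200 cutoff, so the full $5,400 applies.
Veteran's Credit: $166,400 is at or below the $166,400 threshold, so the full $10,810 applies.
Disability Support Credit: income exceeds $144,900 by $21,500, which is 9 full-or-partial $2,500 increments; reduction = 9 × $85 = $765, leaving $1,105.
Child Tax Credit: 24% of the $24,600 excess over $141,800 is $5,904; credit = $7,950 − $5,904 = $2,046.
Total: $5,400 + $10,810 + $1,105 + $2,046 = $19,361.

$19,361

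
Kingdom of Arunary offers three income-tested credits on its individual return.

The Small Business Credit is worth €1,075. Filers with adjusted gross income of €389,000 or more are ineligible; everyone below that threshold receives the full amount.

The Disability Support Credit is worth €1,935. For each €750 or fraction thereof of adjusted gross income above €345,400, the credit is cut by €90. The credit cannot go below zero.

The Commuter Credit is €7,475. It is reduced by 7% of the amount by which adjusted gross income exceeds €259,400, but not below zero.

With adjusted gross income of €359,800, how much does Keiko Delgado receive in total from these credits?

Small Business Credit: €359,800 is below the €389,000 cutoff, so the full €1,075 applies.
Disability Support Credit: income exceeds €345,400 by €14,400, which is 20 full-or-partial €750 increments; reduction = 20 × €90 = €1,800, leaving €135.
Commuter Credit: 7% of the €100,400 excess over €259,400 is €7,028; credit = €7,475 − €7,028 = €447.
Total: €1,075 + €135 + €447 = €1,657.

€1,657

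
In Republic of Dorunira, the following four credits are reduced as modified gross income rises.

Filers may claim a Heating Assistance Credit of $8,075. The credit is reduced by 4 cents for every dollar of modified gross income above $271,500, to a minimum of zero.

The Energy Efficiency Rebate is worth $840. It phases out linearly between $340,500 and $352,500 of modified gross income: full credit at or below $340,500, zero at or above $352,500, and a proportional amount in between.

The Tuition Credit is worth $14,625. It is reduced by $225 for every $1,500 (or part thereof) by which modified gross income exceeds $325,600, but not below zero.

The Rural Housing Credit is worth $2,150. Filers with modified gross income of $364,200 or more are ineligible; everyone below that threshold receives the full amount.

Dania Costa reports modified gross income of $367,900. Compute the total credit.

Heating Assistance Credit: 4% of the $96,400 excess over $271,500 is $3,856; credit = $8,075 − $3,856 = $4,219.
Energy Efficiency Rebate: $367,900 is at or above $352,500, so the credit is $0.
Tuition Credit: income exceeds $325,600 by $42,300, which is 29 full-or-partial $1,500 increments; reduction = 29 × $225 = $6,525, leaving $8,100.
Rural Housing Credit: $367,900 meets or exceeds the $364,200 cutoff, so the credit is $0.
Total: $4,219 + $0 + $8,100 + $0 = $12,319.

$12,319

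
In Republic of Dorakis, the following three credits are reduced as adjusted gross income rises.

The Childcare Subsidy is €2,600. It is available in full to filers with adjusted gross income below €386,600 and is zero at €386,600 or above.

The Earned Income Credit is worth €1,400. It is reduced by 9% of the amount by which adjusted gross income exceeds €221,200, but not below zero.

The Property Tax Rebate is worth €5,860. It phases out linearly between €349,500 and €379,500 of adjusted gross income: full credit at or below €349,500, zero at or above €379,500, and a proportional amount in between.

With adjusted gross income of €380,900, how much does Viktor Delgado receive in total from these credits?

€2,600

Childcare Subsidy: €380,900 is below the €386,600 cutoff, so the full €2,600 applies.
Earned Income Credit: 9% of the €159,700 excess over €221,200 is €14,373 ≥ base, so the credit is €0.
Property Tax Rebate: €380,900 is at or above €379,500, so the credit is €0.
Total: €2,600 + €0 + €0 = €2,600.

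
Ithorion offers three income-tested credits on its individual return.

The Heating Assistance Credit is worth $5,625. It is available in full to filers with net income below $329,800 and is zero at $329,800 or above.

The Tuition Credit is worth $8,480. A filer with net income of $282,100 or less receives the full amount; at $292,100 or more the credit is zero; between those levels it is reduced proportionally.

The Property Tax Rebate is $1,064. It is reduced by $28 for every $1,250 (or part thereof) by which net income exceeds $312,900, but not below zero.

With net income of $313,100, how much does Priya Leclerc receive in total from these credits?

$6,661

Heating Assistance Credit: $313,100 is below the $329,800 cutoff, so the full $5,625 applies.
Tuition Credit: $313,100 is at or above $292,100, so the credit is $0.
Property Tax Rebate: income exceeds $312,900 by $200, which is 1 full-or-partial $1,250 increment; reduction = 1 × $28 = $28, leaving $1,036.
Total: $5,625 + $0 + $1,036 = $6,661.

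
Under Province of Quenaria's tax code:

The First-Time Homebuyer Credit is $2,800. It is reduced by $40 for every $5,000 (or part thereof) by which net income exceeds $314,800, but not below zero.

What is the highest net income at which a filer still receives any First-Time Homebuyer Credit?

After 69 increments the reduction is 69 × $40 = $2,760, leaving $40; one more increment wipes it out. Increment 69 ends at excess 69 × $5,000 = $345,000, so the highest qualifying income is $314,800 + $345,000 = $659,800.

$659,800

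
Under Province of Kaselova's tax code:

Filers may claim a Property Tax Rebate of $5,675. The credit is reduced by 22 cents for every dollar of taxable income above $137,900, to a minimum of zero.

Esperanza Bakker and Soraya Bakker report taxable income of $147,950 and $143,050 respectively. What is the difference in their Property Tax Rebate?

Esperanza ($147,950): Property Tax Rebate: 22% of the $10,050 excess over $137,900 is $2,211; credit = $5,675 − $2,211 = $3,464.
Soraya ($143,050): Property Tax Rebate: 22% of the $5,150 excess over $137,900 is $1,133; credit = $5,675 − $1,133 = $4,542.
Difference: |$3,464 − $4,542| = $1,078.

$1,078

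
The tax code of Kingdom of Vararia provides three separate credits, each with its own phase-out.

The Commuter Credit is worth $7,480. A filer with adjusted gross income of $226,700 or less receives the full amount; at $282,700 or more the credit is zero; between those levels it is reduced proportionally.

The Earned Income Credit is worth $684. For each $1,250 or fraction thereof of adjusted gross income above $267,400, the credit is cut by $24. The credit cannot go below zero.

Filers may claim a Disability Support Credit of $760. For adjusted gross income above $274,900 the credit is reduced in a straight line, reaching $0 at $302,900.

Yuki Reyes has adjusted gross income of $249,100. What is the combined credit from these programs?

$5,932

Commuter Credit: $249,100 is $22,400 into a $56,000 phase-out range, leaving 33,600/56,000 of the credit: $7,480 × 33,600/56,000 = $4,488.
Earned Income Credit: $249,100 is at or below the $267,400 threshold, so the full $684 applies.
Disability Support Credit: $249,100 is at or below the $274,900 threshold, so the full $760 applies.
Total: $4,488 + $684 + $760 = $5,932.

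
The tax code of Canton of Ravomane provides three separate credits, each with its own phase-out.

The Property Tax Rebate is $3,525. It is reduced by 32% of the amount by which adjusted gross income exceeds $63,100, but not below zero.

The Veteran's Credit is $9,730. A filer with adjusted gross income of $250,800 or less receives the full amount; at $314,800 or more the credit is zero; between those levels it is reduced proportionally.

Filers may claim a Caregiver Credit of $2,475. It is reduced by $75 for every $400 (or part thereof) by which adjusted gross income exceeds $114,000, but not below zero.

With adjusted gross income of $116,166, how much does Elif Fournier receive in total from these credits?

Property Tax Rebate: 32% of the $53,066 excess over $63,100 is $16,981.12 ≥ base, so the credit is $0.
Veteran's Credit: $116,166 is at or below the $250,800 threshold, so the full $9,730 applies.
Caregiver Credit: income exceeds $114,000 by $2,166, which is 6 full-or-partial $400 increments; reduction = 6 × $75 = $450, leaving $2,025.
Total: $0 + $9,730 + $2,025 = $11,755.

$11,755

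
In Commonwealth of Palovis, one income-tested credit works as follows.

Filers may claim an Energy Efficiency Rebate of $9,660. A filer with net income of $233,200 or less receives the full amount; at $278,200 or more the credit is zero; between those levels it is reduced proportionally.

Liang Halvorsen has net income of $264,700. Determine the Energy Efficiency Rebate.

Energy Efficiency Rebate: $264,700 is $31,500 into a $45,000 phase-out range, leaving 13,500/45,000 of the credit: $9,660 × 13,500/45,000 = $2,898.

$2,898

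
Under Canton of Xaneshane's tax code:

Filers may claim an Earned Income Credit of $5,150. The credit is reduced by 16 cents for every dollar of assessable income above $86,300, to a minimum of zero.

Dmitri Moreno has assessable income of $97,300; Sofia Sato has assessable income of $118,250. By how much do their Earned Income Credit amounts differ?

$3,352

Dmitri ($97,300): Earned Income Credit: 16% of the $11,000 excess over $86,300 is $1,760; credit = $5,150 − $1,760 = $3,390.
Sofia ($118,250): Earned Income Credit: 16% of the $31,950 excess over $86,300 is $5,112; credit = $5,150 − $5,112 = $38.
Difference: |$3,390 − $38| = $3,352.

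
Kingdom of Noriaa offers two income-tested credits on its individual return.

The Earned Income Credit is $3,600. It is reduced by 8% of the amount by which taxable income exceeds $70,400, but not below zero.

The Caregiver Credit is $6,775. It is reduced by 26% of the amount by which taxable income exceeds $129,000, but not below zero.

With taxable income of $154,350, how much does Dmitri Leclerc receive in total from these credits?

Earned Income Credit: 8% of the $83,950 excess over $70,400 is $6,716 ≥ base, so the credit is $0.
Caregiver Credit: 26% of the $25,350 excess over $129,000 is $6,591; credit = $6,775 − $6,591 = $184.
Total: $0 + $184 = $184.

$184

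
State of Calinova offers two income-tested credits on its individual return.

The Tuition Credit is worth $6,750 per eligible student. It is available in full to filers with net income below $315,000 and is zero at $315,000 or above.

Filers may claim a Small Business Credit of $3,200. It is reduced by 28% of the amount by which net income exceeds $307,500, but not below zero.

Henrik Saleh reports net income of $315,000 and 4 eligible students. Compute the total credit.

Tuition Credit: base = 4 × $6,750 = $27,000. $315,000 meets or exceeds the $315,000 cutoff, so the credit is $0.
Small Business Credit: 28% of the $7,500 excess over $307,500 is $2,100; credit = $3,200 − $2,100 = $1,100.
Total: $0 + $1,100 = $1,100.

$1,100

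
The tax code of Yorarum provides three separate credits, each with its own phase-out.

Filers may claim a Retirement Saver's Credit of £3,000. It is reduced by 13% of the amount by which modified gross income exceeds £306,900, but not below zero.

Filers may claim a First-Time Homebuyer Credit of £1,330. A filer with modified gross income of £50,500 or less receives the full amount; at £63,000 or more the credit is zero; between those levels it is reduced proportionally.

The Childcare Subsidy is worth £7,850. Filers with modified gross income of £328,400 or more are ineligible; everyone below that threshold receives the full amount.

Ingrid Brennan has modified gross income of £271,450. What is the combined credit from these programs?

Retirement Saver's Credit: £271,450 is at or below the £306,900 threshold, so the full £3,000 applies.
First-Time Homebuyer Credit: £271,450 is at or above £63,000, so the credit is £0.
Childcare Subsidy: £271,450 is below the £328,400 cutoff, so the full £7,850 applies.
Total: £3,000 + £0 + £7,850 = £10,850.

£10,850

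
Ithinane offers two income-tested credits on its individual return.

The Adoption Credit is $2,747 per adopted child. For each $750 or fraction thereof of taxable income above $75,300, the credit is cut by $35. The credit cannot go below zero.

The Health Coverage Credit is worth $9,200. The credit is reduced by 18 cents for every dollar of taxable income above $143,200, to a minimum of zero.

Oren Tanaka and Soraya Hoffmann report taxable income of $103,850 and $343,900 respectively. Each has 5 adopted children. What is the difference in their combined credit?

Oren ($103,850): Adoption Credit: base = 5 × $2,747 = $13,735. income exceeds $75,300 by $28,550, which is 39 full-or-partial $750 increments; reduction = 39 × $35 = $1,365, leaving $12,370. Health Coverage Credit: $103,850 is at or below the $143,200 threshold, so the full $9,200 applies. total $12,370 + $9,200 = $21,570
Soraya ($343,900): Adoption Credit: base = 5 × $2,747 = $13,735. income exceeds $75,300 by $268,600, which is 359 full-or-partial $750 increments; reduction = 359 × $35 = $12,565, leaving $1,170. Health Coverage Credit: 18% of the $200,700 excess over $143,200 is $36,126 ≥ base, so the credit is $0. total $1,170 + $0 = $1,170
Difference: |$21,570 − $1,170| = $20,400.

$20,400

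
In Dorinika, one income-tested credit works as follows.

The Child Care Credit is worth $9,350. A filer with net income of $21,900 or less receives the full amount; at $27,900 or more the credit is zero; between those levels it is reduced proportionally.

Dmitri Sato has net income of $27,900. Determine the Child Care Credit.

Child Care Credit: $27,900 is at or above $27,900, so the credit is $0.

$0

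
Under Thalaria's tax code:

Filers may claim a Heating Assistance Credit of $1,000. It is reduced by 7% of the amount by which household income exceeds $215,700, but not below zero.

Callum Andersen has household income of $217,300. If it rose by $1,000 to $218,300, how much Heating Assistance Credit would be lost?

$70

At $217,300 — 7% of the $1,600 excess over $215,700 is $112; credit = $1,000 − $112 = $888.
At $218,300 — 7% of the $2,600 excess over $215,700 is $182; credit = $1,000 − $182 = $818.
Lost: $888 − $818 = $70.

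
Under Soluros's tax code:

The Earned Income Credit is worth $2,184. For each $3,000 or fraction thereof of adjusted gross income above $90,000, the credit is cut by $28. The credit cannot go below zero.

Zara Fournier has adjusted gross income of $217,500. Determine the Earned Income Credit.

$980

Earned Income Credit: income exceeds $90,000 by $127,500, which is 43 full-or-partial $3,000 increments; reduction = 43 × $28 = $1,204, leaving $980.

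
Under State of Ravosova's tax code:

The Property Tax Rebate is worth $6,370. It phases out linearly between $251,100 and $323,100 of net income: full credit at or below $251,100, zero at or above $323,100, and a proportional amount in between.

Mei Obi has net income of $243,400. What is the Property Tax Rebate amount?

$6,370

Property Tax Rebate: $243,400 is at or below the $251,100 threshold, so the full $6,370 applies.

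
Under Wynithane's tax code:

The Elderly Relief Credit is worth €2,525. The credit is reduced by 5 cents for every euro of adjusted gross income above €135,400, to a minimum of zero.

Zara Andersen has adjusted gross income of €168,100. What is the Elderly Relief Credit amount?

Elderly Relief Credit: 5% of the €32,700 excess over €135,400 is €1,635; credit = €2,525 − €1,635 = €890.

€890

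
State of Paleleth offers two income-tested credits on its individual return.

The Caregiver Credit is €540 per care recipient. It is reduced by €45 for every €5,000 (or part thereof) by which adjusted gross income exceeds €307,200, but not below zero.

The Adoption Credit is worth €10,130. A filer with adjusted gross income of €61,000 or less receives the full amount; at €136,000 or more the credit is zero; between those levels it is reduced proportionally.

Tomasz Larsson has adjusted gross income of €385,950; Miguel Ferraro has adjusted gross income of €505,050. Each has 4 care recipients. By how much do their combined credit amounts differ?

Tomasz (€385,950): Caregiver Credit: base = 4 × €540 = €2,160. income exceeds €307,200 by €78,750, which is 16 full-or-partial €5,000 increments; reduction = 16 × €45 = €720, leaving €1,440. Adoption Credit: €385,950 is at or above €136,000, so the credit is €0. total €1,440 + €0 = €1,440
Miguel (€505,050): Caregiver Credit: base = 4 × €540 = €2,160. income exceeds €307,200 by €197,850, which is 40 full-or-partial €5,000 increments; reduction = 40 × €45 = €1,800, leaving €360. Adoption Credit: €505,050 is at or above €136,000, so the credit is €0. total €360 + €0 = €360
Difference: |€1,440 − €360| = €1,080.

€1,080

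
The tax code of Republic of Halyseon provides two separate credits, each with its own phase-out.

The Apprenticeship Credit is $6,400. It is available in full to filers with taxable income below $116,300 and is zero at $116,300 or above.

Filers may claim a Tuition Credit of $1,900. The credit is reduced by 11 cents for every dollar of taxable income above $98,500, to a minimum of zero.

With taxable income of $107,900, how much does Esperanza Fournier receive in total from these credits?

Apprenticeship Credit: $107,900 is below the $116,300 cutoff, so the full $6,400 applies.
Tuition Credit: 11% of the $9,400 excess over $98,500 is $1,034; credit = $1,900 − $1,034 = $866.
Total: $6,400 + $866 = $7,266.

$7,266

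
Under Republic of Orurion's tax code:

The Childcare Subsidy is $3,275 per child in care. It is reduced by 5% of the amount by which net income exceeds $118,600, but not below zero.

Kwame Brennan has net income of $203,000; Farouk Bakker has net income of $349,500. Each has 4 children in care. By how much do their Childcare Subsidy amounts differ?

Kwame ($203,000): Childcare Subsidy: base = 4 × $3,275 = $13,100. 5% of the $84,400 excess over $118,600 is $4,220; credit = $13,100 − $4,220 = $8,880.
Farouk ($349,500): Childcare Subsidy: base = 4 × $3,275 = $13,100. 5% of the $230,900 excess over $118,600 is $11,545; credit = $13,100 − $11,545 = $1,555.
Difference: |$8,880 − $1,555| = $7,325.

$7,325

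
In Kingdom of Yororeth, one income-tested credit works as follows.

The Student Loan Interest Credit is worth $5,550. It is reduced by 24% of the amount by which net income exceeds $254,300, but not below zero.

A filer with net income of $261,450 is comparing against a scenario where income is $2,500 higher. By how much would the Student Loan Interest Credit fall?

At $261,450 — 24% of the $7,150 excess over $254,300 is $1,716; credit = $5,550 − $1,716 = $3,834.
At $263,950 — 24% of the $9,650 excess over $254,300 is $2,316; credit = $5,550 − $2,316 = $3,234.
Lost: $3,834 − $3,234 = $600.

$600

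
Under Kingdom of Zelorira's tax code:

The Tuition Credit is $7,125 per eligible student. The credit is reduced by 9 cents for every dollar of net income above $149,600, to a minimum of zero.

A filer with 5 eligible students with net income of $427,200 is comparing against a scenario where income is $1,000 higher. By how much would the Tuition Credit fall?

At $427,200 — base = 5 × $7,125 = $35,625. 9% of the $277,600 excess over $149,600 is $24,984; credit = $35,625 − $24,984 = $10,641.
At $428,200 — base = 5 × $7,125 = $35,625. 9% of the $278,600 excess over $149,600 is $25,074; credit = $35,625 − $25,074 = $10,551.
Lost: $10,641 − $10,551 = $90.

$90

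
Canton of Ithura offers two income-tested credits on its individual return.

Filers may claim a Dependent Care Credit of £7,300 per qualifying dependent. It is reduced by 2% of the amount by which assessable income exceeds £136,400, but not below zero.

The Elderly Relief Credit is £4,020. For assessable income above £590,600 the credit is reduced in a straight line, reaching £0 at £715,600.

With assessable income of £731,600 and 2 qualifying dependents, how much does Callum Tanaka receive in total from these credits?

Dependent Care Credit: base = 2 × £7,300 = £14,600. 2% of the £595,200 excess over £136,400 is £11,904; credit = £14,600 − £11,904 = £2,696.
Elderly Relief Credit: £731,600 is at or above £715,600, so the credit is £0.
Total: £2,696 + £0 = £2,696.

£2,696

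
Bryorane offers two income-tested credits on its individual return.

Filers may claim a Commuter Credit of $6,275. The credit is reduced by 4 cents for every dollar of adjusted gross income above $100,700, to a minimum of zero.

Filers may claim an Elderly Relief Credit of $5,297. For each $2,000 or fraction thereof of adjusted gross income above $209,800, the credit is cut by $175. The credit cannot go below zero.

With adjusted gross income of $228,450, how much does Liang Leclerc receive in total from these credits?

$4,712

Commuter Credit: 4% of the $127,750 excess over $100,700 is $5,110; credit = $6,275 − $5,110 = $1,165.
Elderly Relief Credit: income exceeds $209,800 by $18,650, which is 10 full-or-partial $2,000 increments; reduction = 10 × $175 = $1,750, leaving $3,547.
Total: $1,165 + $3,547 = $4,712.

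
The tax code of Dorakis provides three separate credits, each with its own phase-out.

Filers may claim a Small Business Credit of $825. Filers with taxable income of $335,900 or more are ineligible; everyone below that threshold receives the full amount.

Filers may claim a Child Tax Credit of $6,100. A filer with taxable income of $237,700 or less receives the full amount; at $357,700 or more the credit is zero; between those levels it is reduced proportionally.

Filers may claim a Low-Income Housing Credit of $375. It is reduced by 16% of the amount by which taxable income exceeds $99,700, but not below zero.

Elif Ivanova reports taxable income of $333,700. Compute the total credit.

Small Business Credit: $333,700 is below the $335,900 cutoff, so the full $825 applies.
Child Tax Credit: $333,700 is $96,000 into a $120,000 phase-out range, leaving 24,000/120,000 of the credit: $6,100 × 24,000/120,000 = $1,220.
Low-Income Housing Credit: 16% of the $234,000 excess over $99,700 is $37,440 ≥ base, so the credit is $0.
Total: $825 + $1,220 + $0 = $2,045.

$2,045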